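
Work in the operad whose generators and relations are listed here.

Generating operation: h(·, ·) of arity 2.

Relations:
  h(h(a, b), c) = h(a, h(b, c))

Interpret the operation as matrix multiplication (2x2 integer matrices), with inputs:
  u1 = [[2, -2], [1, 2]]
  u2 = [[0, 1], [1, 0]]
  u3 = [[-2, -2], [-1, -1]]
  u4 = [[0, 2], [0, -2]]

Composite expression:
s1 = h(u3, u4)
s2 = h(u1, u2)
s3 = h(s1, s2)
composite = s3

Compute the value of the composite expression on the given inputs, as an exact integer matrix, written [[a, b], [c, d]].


h(u3, u4) = [[0, 0], [0, 0]]
h(u1, u2) = [[-2, 2], [2, 1]]
h(h(u3, u4), h(u1, u2)) = [[0, 0], [0, 0]]

[[0, 0], [0, 0]]


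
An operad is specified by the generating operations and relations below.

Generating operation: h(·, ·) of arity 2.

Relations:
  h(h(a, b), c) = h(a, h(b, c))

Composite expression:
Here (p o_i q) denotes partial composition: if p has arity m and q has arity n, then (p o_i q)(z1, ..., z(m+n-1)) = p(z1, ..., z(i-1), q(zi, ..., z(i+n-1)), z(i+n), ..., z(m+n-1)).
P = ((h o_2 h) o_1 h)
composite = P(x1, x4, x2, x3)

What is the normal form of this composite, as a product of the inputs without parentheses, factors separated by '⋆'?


x1 ⋆ x4 ⋆ x2 ⋆ x3


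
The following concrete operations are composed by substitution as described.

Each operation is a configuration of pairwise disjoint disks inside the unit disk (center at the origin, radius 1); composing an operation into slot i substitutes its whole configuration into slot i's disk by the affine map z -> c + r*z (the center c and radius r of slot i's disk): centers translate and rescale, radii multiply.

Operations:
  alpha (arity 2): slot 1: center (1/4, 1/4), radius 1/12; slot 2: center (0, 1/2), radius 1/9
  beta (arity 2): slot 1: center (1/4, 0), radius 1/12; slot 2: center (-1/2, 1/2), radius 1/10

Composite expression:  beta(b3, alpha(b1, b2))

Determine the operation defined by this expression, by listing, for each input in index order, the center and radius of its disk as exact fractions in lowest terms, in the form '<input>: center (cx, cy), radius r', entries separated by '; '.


b1: center (-19/40, 21/40), radius 1/120; b2: center (-1/2, 11/20), radius 1/90; b3: center (1/4, 0), radius 1/12

Each b-disk chains the slot maps above it in beta; radii multiply.
b3 passes through 1 substitution, ending at center (1/4, 0), radius 1/12
b1 passes through 2 substitutions, ending at center (-19/40, 21/40), radius 1/120
b2 passes through 2 substitutions, ending at center (-1/2, 11/20), radius 1/90


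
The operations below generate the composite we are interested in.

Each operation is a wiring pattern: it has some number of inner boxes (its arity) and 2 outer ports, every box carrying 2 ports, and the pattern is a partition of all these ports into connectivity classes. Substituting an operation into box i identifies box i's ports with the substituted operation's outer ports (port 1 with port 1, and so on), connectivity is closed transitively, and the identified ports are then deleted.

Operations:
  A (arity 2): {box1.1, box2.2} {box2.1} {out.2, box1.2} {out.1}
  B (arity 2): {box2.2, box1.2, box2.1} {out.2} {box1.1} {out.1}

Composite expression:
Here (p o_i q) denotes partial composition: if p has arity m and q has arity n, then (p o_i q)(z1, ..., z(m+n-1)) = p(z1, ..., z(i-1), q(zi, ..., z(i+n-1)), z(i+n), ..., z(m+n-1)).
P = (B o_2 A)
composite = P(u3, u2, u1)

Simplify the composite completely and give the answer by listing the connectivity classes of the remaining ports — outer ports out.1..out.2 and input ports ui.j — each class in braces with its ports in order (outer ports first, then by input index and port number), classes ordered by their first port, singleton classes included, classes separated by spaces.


Treat the ports identified at B as solder joints: merge, then drop.
composing A on (u2, u1), with out.j its own outer ports: {out.1} {out.2, u2.2} {u1.1} {u1.2, u2.1}
composing B on (u3, u2, u1), with out.j its own outer ports: {out.1} {out.2} {u1.1} {u1.2, u2.1} {u2.2, u3.2} {u3.1}

{out.1} {out.2} {u1.1} {u1.2, u2.1} {u2.2, u3.2} {u3.1}


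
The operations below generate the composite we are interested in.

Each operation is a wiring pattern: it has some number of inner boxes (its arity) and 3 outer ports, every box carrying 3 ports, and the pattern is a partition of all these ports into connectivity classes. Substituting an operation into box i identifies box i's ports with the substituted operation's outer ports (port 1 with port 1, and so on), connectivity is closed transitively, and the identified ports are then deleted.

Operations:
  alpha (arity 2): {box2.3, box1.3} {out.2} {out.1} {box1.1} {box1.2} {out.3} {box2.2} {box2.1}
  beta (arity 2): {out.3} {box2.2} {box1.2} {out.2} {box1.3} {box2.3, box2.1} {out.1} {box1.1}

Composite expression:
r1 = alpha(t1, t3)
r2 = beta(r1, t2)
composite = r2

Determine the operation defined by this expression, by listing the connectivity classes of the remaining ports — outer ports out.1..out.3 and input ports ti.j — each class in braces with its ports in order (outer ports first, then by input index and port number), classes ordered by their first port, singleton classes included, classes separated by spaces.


{out.1} {out.2} {out.3} {t1.1} {t1.2} {t1.3, t3.3} {t2.1, t2.3} {t2.2} {t3.1} {t3.2}


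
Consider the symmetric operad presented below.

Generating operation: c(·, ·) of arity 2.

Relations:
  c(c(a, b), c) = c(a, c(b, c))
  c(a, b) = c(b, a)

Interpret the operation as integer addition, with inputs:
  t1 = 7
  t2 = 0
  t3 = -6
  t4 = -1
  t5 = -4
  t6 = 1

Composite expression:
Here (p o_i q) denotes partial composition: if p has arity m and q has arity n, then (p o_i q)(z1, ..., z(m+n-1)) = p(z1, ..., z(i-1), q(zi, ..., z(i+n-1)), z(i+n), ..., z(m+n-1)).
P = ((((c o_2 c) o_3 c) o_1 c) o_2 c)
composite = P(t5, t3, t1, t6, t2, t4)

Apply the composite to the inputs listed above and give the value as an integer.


-3


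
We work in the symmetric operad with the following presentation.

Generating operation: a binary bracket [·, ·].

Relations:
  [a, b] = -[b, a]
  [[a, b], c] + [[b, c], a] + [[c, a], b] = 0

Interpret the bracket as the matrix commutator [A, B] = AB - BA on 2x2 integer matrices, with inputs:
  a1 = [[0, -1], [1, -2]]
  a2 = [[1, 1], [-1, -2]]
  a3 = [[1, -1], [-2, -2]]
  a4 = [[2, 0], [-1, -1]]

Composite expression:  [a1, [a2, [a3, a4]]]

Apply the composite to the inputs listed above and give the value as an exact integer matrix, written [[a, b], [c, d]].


[[-14, 14], [-14, 14]]

[a3, a4] = [[1, 3], [-3, -1]]
[a2, [a3, a4]] = [[0, 7], [7, 0]]
[a1, [a2, [a3, a4]]] = [[-14, 14], [-14, 14]]


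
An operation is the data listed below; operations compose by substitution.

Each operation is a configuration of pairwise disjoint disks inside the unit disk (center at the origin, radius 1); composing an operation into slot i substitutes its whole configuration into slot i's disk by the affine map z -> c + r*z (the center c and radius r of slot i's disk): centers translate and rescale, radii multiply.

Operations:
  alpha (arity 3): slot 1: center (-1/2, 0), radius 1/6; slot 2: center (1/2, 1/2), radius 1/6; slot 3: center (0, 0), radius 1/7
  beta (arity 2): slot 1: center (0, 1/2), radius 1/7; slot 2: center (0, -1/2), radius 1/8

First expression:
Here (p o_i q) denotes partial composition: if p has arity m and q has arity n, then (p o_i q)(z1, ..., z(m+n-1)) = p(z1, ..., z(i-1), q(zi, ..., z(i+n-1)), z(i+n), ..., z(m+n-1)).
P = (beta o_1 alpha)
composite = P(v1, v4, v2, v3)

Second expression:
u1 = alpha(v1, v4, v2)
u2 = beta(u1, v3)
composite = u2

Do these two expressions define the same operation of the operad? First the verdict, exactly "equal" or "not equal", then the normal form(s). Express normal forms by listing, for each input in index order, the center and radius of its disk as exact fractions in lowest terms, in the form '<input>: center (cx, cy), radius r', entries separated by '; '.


The first expression reduces to v1: center (-1/14, 1/2), radius 1/42; v2: center (0, 1/2), radius 1/49; v3: center (0, -1/2), radius 1/8; v4: center (1/14, 4/7), radius 1/42
The second expression reduces to v1: center (-1/14, 1/2), radius 1/42; v2: center (0, 1/2), radius 1/49; v3: center (0, -1/2), radius 1/8; v4: center (1/14, 4/7), radius 1/42
The forms coincide; equal.

equal; the common form is v1: center (-1/14, 1/2), radius 1/42; v2: center (0, 1/2), radius 1/49; v3: center (0, -1/2), radius 1/8; v4: center (1/14, 4/7), radius 1/42


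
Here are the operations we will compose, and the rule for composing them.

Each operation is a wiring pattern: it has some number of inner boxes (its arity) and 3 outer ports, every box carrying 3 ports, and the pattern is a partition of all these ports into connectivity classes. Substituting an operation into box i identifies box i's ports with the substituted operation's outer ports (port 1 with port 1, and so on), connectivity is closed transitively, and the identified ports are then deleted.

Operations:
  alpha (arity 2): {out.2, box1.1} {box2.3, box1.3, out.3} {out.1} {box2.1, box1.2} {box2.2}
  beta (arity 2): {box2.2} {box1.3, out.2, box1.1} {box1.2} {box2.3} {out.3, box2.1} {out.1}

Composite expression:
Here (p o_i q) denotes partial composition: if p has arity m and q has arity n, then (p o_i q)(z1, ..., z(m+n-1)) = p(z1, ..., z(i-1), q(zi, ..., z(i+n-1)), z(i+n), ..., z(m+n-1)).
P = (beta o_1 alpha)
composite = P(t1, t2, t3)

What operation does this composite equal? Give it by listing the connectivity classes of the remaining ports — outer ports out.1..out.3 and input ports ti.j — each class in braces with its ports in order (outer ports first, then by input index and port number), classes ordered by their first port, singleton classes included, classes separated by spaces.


{out.1} {out.2, t1.3, t2.3} {out.3, t3.1} {t1.1} {t1.2, t2.1} {t2.2} {t3.2} {t3.3}

Connectivity passes through glued beta-boundaries; trace each wire chain.
stage alpha: inputs (t1, t2), connectivity {out.1} {out.2, t1.1} {out.3, t1.3, t2.3} {t1.2, t2.1} {t2.2}, out.j its boundary
stage beta: inputs (t1, t2, t3), connectivity {out.1} {out.2, t1.3, t2.3} {out.3, t3.1} {t1.1} {t1.2, t2.1} {t2.2} {t3.2} {t3.3}, out.j its boundary


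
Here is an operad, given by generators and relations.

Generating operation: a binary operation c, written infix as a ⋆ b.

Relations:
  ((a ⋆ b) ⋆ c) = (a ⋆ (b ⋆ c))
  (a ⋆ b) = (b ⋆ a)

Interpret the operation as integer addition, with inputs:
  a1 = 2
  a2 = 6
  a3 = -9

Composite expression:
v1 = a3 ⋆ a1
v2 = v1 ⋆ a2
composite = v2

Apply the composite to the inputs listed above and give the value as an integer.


(a3 ⋆ a1) = -7
((a3 ⋆ a1) ⋆ a2) = -1

-1


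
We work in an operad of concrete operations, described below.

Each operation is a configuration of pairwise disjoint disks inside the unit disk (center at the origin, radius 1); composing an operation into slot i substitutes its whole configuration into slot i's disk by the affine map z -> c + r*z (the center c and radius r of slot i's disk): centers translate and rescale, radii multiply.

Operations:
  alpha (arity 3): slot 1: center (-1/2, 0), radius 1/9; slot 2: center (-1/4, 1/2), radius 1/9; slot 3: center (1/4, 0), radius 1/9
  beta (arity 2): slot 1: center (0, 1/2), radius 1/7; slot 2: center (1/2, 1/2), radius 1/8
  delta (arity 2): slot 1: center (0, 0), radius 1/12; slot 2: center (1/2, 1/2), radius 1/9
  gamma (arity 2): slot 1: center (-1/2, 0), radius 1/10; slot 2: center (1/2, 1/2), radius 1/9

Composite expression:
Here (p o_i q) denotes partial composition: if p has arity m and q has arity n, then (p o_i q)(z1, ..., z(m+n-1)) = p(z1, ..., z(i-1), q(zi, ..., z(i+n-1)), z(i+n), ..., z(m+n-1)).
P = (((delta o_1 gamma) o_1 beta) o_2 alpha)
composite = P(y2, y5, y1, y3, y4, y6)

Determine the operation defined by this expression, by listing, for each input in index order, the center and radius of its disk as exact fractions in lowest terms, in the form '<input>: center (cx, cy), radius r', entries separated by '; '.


y1: center (-29/768, 3/640), radius 1/8640; y2: center (-1/24, 1/240), radius 1/840; y3: center (-143/3840, 1/240), radius 1/8640; y4: center (1/24, 1/24), radius 1/108; y5: center (-73/1920, 1/240), radius 1/8640; y6: center (1/2, 1/2), radius 1/9

Each y-disk chains the slot maps above it in delta; radii multiply.
input y2: composing its 3 substitution steps yields center (-1/24, 1/240), radius 1/840
input y5: composing its 4 substitution steps yields center (-73/1920, 1/240), radius 1/8640
input y1: composing its 4 substitution steps yields center (-29/768, 3/640), radius 1/8640
input y3: composing its 4 substitution steps yields center (-143/3840, 1/240), radius 1/8640
input y4: composing its 2 substitution steps yields center (1/24, 1/24), radius 1/108
input y6: composing its 1 substitution step yields center (1/2, 1/2), radius 1/9


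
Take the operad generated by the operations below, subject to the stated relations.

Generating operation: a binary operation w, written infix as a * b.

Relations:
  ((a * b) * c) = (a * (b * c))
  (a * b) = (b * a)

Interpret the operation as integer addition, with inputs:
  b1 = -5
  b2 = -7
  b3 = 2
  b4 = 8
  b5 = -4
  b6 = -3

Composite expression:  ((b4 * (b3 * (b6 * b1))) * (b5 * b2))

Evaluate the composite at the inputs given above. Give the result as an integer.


(b6 * b1) = -8
(b3 * (b6 * b1)) = -6
(b4 * (b3 * (b6 * b1))) = 2
(b5 * b2) = -11
((b4 * (b3 * (b6 * b1))) * (b5 * b2)) = -9

-9


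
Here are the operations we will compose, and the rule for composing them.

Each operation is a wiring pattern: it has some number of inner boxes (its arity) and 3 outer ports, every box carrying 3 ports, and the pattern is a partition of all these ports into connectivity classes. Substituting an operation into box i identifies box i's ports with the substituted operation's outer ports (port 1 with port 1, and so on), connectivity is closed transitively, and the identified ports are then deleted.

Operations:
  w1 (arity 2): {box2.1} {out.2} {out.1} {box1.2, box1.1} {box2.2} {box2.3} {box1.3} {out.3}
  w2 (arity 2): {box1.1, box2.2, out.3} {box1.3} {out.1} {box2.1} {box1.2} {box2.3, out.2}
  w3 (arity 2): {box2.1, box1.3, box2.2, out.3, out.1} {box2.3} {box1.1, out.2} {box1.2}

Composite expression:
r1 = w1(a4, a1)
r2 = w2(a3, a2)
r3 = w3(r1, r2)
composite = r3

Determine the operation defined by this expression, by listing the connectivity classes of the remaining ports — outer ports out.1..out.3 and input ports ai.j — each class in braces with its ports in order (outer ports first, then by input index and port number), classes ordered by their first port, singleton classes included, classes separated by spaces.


{out.1, out.3, a2.3} {out.2} {a1.1} {a1.2} {a1.3} {a2.1} {a2.2, a3.1} {a3.2} {a3.3} {a4.1, a4.2} {a4.3}

Reachability decides: close wires over w3-identified ports.
stage w1: inputs (a4, a1), connectivity {out.1} {out.2} {out.3} {a1.1} {a1.2} {a1.3} {a4.1, a4.2} {a4.3}, out.j its boundary
stage w2: inputs (a3, a2), connectivity {out.1} {out.2, a2.3} {out.3, a2.2, a3.1} {a2.1} {a3.2} {a3.3}, out.j its boundary
stage w3: inputs (a4, a1, a3, a2), connectivity {out.1, out.3, a2.3} {out.2} {a1.1} {a1.2} {a1.3} {a2.1} {a2.2, a3.1} {a3.2} {a3.3} {a4.1, a4.2} {a4.3}, out.j its boundary


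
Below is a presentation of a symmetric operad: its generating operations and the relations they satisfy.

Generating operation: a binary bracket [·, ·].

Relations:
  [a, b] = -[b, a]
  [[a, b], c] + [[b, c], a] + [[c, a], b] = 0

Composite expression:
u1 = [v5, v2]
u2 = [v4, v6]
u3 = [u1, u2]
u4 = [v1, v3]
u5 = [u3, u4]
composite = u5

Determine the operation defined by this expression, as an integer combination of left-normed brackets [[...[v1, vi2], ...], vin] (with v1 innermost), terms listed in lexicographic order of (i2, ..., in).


[[[[[v1, v3], v2], v5], v4], v6] - [[[[[v1, v3], v2], v5], v6], v4] - [[[[[v1, v3], v4], v6], v2], v5] + [[[[[v1, v3], v4], v6], v5], v2] - [[[[[v1, v3], v5], v2], v4], v6] + [[[[[v1, v3], v5], v2], v6], v4] + [[[[[v1, v3], v6], v4], v2], v5] - [[[[[v1, v3], v6], v4], v5], v2]


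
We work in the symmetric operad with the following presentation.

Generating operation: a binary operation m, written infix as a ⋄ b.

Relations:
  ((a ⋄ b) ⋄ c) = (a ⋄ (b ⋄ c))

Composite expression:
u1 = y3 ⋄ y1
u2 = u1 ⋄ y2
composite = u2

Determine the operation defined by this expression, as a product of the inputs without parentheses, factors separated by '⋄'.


y3 ⋄ y1 ⋄ y2


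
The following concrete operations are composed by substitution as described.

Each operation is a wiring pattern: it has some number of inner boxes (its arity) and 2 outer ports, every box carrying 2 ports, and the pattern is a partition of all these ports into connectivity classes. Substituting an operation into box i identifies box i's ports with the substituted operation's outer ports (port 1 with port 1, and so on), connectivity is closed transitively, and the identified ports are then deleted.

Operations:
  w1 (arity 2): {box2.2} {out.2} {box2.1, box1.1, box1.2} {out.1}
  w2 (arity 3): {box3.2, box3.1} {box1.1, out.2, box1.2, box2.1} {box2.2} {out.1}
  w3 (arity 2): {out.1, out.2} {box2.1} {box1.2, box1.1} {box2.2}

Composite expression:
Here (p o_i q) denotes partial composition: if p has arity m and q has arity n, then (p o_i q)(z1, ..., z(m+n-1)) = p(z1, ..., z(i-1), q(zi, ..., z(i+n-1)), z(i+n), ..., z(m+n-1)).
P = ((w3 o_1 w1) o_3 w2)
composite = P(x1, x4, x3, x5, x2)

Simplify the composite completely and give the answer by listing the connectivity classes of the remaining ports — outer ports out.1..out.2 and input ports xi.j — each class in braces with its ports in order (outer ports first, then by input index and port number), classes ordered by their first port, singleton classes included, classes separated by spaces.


{out.1, out.2} {x1.1, x1.2, x4.1} {x2.1, x2.2} {x3.1, x3.2, x5.1} {x4.2} {x5.2}

Connectivity passes through glued w3-boundaries; trace each wire chain.
w1 over (x1, x4) gives {out.1} {out.2} {x1.1, x1.2, x4.1} {x4.2}, out.j being that stage's outer ports
w2 over (x3, x5, x2) gives {out.1} {out.2, x3.1, x3.2, x5.1} {x2.1, x2.2} {x5.2}, out.j being that stage's outer ports
w3 over (x1, x4, x3, x5, x2) gives {out.1, out.2} {x1.1, x1.2, x4.1} {x2.1, x2.2} {x3.1, x3.2, x5.1} {x4.2} {x5.2}, out.j being that stage's outer ports


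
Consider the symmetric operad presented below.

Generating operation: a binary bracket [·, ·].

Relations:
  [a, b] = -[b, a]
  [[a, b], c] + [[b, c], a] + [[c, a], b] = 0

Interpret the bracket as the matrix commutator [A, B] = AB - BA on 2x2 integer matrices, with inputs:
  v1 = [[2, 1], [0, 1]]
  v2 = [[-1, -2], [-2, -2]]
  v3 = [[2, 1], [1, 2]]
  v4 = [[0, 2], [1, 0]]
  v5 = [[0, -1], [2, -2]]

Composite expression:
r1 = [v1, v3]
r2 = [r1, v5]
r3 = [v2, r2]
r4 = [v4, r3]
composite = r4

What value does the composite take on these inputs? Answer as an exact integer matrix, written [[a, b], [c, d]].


[[4, -16], [8, -4]]

[v1, v3] = [[1, 1], [-1, -1]]
[[v1, v3], v5] = [[1, -4], [-6, -1]]
[v2, [[v1, v3], v5]] = [[4, 0], [2, -4]]
[v4, [v2, [[v1, v3], v5]]] = [[4, -16], [8, -4]]


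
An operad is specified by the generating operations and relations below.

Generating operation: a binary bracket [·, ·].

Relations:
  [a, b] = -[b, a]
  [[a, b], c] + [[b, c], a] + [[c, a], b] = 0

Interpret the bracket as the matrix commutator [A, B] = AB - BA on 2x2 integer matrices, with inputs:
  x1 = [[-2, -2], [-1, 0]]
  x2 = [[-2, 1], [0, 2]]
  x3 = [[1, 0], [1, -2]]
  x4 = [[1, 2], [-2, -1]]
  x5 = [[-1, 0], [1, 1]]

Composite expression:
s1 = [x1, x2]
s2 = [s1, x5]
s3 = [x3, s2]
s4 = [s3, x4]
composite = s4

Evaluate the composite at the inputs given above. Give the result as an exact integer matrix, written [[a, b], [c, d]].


[x1, x2] = [[1, -10], [4, -1]]
[[x1, x2], x5] = [[-10, -20], [-10, 10]]
[x3, [[x1, x2], x5]] = [[20, -60], [10, -20]]
[[x3, [[x1, x2], x5]], x4] = [[100, 200], [100, -100]]

[[100, 200], [100, -100]]


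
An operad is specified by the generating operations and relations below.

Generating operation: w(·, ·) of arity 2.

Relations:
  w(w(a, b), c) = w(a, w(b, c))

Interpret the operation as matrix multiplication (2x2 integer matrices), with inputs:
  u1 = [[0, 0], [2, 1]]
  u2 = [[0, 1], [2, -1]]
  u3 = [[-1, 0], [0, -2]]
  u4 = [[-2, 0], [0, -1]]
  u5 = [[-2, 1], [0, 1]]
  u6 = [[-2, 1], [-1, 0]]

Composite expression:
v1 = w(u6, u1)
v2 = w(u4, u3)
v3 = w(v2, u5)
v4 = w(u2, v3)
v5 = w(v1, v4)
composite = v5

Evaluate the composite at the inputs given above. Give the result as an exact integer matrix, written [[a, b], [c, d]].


w(u6, u1) = [[2, 1], [0, 0]]
w(u4, u3) = [[2, 0], [0, 2]]
w(w(u4, u3), u5) = [[-4, 2], [0, 2]]
w(u2, w(w(u4, u3), u5)) = [[0, 2], [-8, 2]]
w(w(u6, u1), w(u2, w(w(u4, u3), u5))) = [[-8, 6], [0, 0]]

[[-8, 6], [0, 0]]


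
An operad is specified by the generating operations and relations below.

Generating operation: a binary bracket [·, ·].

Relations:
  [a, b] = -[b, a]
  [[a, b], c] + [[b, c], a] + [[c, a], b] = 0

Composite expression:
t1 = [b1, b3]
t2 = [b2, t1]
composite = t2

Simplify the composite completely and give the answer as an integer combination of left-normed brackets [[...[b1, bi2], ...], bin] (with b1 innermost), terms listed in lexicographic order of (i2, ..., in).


-[[b1, b3], b2]

Skip Jacobi rewriting: expand, keep b1-initial words, read off terms.
Composite bracket: [b2, [b1, b3]]
Applying ab - ba throughout gives 4 signed words (2^2 = 4).
The b1-initial words carry the normal form:
  b1b3b2 (sign -1) contributes -[[b1, b3], b2]


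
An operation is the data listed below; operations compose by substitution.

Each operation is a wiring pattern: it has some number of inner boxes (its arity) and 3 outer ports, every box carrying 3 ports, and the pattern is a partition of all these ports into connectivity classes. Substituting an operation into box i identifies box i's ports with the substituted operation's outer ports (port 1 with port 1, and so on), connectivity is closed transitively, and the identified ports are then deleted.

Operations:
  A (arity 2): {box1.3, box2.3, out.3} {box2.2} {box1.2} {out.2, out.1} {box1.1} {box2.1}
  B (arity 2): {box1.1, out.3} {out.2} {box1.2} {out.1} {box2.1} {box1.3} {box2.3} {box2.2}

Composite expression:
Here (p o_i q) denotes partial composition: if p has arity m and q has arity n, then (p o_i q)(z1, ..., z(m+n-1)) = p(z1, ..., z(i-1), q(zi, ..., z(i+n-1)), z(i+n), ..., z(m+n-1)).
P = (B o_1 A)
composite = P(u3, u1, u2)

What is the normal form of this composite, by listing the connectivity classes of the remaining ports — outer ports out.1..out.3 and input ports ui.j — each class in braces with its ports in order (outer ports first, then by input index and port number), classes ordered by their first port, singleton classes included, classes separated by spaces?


Substituting into B glues patterns; closure does the rest.
stage A: inputs (u3, u1), connectivity {out.1, out.2} {out.3, u1.3, u3.3} {u1.1} {u1.2} {u3.1} {u3.2}, out.j its boundary
stage B: inputs (u3, u1, u2), connectivity {out.1} {out.2} {out.3} {u1.1} {u1.2} {u1.3, u3.3} {u2.1} {u2.2} {u2.3} {u3.1} {u3.2}, out.j its boundary

{out.1} {out.2} {out.3} {u1.1} {u1.2} {u1.3, u3.3} {u2.1} {u2.2} {u2.3} {u3.1} {u3.2}


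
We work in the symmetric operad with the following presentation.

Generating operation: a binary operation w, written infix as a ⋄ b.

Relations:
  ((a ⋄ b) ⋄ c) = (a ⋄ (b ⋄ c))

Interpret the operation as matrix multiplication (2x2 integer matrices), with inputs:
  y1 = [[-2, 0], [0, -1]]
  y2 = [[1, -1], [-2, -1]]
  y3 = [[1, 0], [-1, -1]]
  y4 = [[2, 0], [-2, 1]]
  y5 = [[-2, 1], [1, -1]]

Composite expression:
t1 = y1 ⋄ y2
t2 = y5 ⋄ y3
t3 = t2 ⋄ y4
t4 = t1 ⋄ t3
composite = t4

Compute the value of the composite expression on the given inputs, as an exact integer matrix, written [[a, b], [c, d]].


[[12, 4], [-6, -1]]

(y1 ⋄ y2) = [[-2, 2], [2, 1]]
(y5 ⋄ y3) = [[-3, -1], [2, 1]]
((y5 ⋄ y3) ⋄ y4) = [[-4, -1], [2, 1]]
((y1 ⋄ y2) ⋄ ((y5 ⋄ y3) ⋄ y4)) = [[12, 4], [-6, -1]]


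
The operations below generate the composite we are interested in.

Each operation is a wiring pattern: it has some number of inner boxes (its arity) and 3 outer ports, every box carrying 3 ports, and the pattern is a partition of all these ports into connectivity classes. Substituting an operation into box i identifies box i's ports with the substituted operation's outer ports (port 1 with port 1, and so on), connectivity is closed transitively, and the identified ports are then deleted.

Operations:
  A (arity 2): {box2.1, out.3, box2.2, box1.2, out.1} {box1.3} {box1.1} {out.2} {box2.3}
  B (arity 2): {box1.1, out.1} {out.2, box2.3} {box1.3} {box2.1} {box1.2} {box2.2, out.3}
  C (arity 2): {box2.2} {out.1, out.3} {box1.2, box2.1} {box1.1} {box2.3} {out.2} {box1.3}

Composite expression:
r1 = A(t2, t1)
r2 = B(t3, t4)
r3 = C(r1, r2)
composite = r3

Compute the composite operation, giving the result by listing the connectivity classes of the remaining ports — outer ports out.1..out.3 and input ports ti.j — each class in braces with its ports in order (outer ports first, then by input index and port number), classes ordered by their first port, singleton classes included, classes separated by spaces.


{out.1, out.3} {out.2} {t1.1, t1.2, t2.2} {t1.3} {t2.1} {t2.3} {t3.1} {t3.2} {t3.3} {t4.1} {t4.2} {t4.3}

Treat the ports identified at C as solder joints: merge, then drop.
after A, the pattern on (t2, t1) reads {out.1, out.3, t1.1, t1.2, t2.2} {out.2} {t1.3} {t2.1} {t2.3} (out.j = its outer ports)
after B, the pattern on (t3, t4) reads {out.1, t3.1} {out.2, t4.3} {out.3, t4.2} {t3.2} {t3.3} {t4.1} (out.j = its outer ports)
after C, the pattern on (t2, t1, t3, t4) reads {out.1, out.3} {out.2} {t1.1, t1.2, t2.2} {t1.3} {t2.1} {t2.3} {t3.1} {t3.2} {t3.3} {t4.1} {t4.2} {t4.3} (out.j = its outer ports)


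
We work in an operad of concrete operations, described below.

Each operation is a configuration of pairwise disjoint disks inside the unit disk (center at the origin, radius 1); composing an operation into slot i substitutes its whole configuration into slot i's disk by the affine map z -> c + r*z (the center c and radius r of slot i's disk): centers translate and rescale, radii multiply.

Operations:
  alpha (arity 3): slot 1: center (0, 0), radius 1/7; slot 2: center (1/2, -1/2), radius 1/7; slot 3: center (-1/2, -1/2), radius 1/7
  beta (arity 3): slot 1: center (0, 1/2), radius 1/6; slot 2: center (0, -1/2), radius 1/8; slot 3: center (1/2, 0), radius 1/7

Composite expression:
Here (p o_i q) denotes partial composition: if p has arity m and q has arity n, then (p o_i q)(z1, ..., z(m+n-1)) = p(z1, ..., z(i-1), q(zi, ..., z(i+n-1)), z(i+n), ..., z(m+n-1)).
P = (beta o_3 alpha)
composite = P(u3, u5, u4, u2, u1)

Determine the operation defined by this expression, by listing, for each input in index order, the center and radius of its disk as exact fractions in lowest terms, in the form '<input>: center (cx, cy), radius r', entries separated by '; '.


u1: center (3/7, -1/14), radius 1/49; u2: center (4/7, -1/14), radius 1/49; u3: center (0, 1/2), radius 1/6; u4: center (1/2, 0), radius 1/49; u5: center (0, -1/2), radius 1/8

Below beta, radii multiply path by path; the u-disk centers shift.
tracing u3 down its 1-map path: center (0, 1/2), radius 1/6
tracing u5 down its 1-map path: center (0, -1/2), radius 1/8
tracing u4 down its 2-map path: center (1/2, 0), radius 1/49
tracing u2 down its 2-map path: center (4/7, -1/14), radius 1/49
tracing u1 down its 2-map path: center (3/7, -1/14), radius 1/49


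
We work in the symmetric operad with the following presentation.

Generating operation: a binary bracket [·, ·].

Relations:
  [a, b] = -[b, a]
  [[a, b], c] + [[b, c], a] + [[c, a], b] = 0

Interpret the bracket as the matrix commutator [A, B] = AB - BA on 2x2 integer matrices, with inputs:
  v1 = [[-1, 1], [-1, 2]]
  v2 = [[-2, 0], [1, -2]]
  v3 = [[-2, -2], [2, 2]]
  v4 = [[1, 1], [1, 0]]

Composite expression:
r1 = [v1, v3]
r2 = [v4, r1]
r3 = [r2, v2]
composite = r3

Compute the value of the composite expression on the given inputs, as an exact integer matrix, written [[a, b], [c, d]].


[[10, 0], [0, -10]]

[v1, v3] = [[0, 10], [10, 0]]
[v4, [v1, v3]] = [[0, 10], [-10, 0]]
[[v4, [v1, v3]], v2] = [[10, 0], [0, -10]]


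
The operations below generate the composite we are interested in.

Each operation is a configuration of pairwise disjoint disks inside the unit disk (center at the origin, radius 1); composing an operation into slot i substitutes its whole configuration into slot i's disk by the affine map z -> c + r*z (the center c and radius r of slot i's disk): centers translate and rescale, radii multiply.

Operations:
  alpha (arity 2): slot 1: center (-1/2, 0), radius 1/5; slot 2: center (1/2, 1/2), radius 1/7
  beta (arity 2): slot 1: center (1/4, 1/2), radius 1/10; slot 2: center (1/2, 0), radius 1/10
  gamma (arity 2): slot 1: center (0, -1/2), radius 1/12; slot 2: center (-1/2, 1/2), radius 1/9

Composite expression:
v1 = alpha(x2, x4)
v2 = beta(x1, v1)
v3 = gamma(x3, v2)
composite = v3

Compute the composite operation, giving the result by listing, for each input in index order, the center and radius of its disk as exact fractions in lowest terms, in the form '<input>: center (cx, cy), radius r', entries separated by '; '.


x1: center (-17/36, 5/9), radius 1/90; x2: center (-9/20, 1/2), radius 1/450; x3: center (0, -1/2), radius 1/12; x4: center (-79/180, 91/180), radius 1/630

Nesting under gamma composes maps z -> c + r*z down each x-path.
for x3, the 1-step affine chain lands on center (0, -1/2), radius 1/12
for x1, the 2-step affine chain lands on center (-17/36, 5/9), radius 1/90
for x2, the 3-step affine chain lands on center (-9/20, 1/2), radius 1/450
for x4, the 3-step affine chain lands on center (-79/180, 91/180), radius 1/630


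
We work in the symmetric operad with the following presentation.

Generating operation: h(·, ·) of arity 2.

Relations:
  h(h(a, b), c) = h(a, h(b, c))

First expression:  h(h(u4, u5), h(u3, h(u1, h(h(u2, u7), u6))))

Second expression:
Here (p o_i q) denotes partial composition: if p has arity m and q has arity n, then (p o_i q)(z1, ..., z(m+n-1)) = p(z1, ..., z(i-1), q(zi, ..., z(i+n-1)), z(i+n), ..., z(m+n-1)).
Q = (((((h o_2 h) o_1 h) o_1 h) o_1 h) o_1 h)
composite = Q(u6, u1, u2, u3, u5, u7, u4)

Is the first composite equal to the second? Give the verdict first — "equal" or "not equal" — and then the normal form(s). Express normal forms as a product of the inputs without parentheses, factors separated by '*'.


not equal; first: u4 * u5 * u3 * u1 * u2 * u7 * u6; second: u6 * u1 * u2 * u3 * u5 * u7 * u4

In normal form, the first expression is u4 * u5 * u3 * u1 * u2 * u7 * u6
In normal form, the second expression is u6 * u1 * u2 * u3 * u5 * u7 * u4
The normal forms differ: not equal.


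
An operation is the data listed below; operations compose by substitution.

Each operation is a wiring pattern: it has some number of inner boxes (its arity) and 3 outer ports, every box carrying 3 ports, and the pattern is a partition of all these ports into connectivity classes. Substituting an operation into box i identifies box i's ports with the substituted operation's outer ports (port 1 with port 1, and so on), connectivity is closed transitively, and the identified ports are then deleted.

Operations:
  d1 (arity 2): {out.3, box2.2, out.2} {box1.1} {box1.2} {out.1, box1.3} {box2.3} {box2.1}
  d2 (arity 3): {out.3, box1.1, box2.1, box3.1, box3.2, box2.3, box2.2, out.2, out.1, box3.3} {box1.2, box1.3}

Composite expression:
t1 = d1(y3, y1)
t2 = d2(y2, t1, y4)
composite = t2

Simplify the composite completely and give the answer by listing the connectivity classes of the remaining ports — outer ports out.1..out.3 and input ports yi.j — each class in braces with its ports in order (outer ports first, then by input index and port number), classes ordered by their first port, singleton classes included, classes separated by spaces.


{out.1, out.2, out.3, y1.2, y2.1, y3.3, y4.1, y4.2, y4.3} {y1.1} {y1.3} {y2.2, y2.3} {y3.1} {y3.2}


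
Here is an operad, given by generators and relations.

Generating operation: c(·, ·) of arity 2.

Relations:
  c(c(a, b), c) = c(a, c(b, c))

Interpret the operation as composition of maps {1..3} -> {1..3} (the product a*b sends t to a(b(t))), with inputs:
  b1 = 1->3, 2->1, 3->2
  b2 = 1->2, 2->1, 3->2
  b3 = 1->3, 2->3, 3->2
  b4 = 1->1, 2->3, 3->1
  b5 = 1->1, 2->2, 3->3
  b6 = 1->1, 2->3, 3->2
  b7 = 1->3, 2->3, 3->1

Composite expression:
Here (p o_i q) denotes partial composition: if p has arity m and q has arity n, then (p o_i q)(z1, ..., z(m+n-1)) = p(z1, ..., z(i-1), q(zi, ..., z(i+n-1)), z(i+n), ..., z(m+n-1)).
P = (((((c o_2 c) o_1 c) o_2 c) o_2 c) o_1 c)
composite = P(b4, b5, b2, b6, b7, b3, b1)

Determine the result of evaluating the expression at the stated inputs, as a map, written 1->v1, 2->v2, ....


1->1, 2->3, 3->3

c(b4, b5) = 1->1, 2->3, 3->1
c(b2, b6) = 1->2, 2->2, 3->1
c(c(b2, b6), b7) = 1->1, 2->1, 3->2
c(c(b4, b5), c(c(b2, b6), b7)) = 1->1, 2->1, 3->3
c(b3, b1) = 1->2, 2->3, 3->3
c(c(c(b4, b5), c(c(b2, b6), b7)), c(b3, b1)) = 1->1, 2->3, 3->3


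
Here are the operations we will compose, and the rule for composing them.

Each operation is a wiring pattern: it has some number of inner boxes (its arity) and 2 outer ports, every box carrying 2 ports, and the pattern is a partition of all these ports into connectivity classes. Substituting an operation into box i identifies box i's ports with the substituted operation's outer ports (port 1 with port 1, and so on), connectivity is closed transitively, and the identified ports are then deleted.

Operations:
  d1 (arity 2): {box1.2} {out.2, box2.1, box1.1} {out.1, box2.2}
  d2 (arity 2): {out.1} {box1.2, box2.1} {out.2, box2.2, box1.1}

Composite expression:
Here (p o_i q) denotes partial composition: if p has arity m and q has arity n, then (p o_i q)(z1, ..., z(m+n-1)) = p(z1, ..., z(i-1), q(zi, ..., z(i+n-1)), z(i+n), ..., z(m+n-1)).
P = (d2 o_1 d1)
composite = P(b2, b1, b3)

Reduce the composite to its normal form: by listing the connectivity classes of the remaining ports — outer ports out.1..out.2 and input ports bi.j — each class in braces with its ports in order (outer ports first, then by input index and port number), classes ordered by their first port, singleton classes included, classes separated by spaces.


{out.1} {out.2, b1.2, b3.2} {b1.1, b2.1, b3.1} {b2.2}

Reachability decides: close wires over d2-identified ports.
d1 over (b2, b1) gives {out.1, b1.2} {out.2, b1.1, b2.1} {b2.2}, out.j being that stage's outer ports
d2 over (b2, b1, b3) gives {out.1} {out.2, b1.2, b3.2} {b1.1, b2.1, b3.1} {b2.2}, out.j being that stage's outer ports


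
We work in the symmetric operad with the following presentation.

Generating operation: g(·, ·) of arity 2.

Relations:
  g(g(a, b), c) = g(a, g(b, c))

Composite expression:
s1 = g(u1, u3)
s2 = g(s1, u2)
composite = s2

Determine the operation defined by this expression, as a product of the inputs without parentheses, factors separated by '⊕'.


Every regrouping of g is equal, so read the u-inputs in written order.
g(u1, u3) flattens to u1 ⊕ u3
g(g(u1, u3), u2) flattens to u1 ⊕ u3 ⊕ u2

u1 ⊕ u3 ⊕ u2


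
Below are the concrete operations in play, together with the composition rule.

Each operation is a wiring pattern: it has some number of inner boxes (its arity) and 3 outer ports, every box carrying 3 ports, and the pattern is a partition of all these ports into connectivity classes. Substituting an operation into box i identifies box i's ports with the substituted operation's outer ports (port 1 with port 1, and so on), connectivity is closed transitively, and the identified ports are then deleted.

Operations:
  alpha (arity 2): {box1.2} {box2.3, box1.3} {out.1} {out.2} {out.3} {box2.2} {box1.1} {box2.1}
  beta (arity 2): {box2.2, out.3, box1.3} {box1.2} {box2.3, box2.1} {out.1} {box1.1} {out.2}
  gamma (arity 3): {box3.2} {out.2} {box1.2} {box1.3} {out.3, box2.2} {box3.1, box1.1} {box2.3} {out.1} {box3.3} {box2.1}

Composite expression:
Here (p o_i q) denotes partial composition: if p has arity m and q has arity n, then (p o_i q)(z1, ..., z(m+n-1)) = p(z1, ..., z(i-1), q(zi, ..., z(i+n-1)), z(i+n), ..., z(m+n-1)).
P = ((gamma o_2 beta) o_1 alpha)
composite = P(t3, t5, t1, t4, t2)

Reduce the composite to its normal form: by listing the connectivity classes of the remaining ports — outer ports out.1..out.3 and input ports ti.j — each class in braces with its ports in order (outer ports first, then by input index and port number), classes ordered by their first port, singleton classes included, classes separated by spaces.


Two ports join when wires chain via gamma-identified ports.
through alpha, on inputs (t3, t5): {out.1} {out.2} {out.3} {t3.1} {t3.2} {t3.3, t5.3} {t5.1} {t5.2} (out.j = stage outer ports)
through beta, on inputs (t1, t4): {out.1} {out.2} {out.3, t1.3, t4.2} {t1.1} {t1.2} {t4.1, t4.3} (out.j = stage outer ports)
through gamma, on inputs (t3, t5, t1, t4, t2): {out.1} {out.2} {out.3} {t1.1} {t1.2} {t1.3, t4.2} {t2.1} {t2.2} {t2.3} {t3.1} {t3.2} {t3.3, t5.3} {t4.1, t4.3} {t5.1} {t5.2} (out.j = stage outer ports)

{out.1} {out.2} {out.3} {t1.1} {t1.2} {t1.3, t4.2} {t2.1} {t2.2} {t2.3} {t3.1} {t3.2} {t3.3, t5.3} {t4.1, t4.3} {t5.1} {t5.2}


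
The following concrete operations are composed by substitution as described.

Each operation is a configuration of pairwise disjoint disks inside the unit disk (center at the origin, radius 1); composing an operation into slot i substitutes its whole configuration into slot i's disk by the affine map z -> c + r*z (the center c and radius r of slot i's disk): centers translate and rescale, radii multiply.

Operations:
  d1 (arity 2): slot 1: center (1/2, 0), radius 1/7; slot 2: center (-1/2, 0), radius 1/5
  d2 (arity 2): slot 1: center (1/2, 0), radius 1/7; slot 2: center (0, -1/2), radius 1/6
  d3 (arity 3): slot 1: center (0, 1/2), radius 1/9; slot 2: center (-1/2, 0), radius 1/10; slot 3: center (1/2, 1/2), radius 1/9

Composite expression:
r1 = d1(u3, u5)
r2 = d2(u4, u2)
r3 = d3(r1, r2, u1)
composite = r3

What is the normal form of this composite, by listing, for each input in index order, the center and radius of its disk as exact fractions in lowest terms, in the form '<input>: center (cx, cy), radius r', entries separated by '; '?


u1: center (1/2, 1/2), radius 1/9; u2: center (-1/2, -1/20), radius 1/60; u3: center (1/18, 1/2), radius 1/63; u4: center (-9/20, 0), radius 1/70; u5: center (-1/18, 1/2), radius 1/45

Each u-disk chains the slot maps above it in d3; radii multiply.
tracing u3 down its 2-map path: center (1/18, 1/2), radius 1/63
tracing u5 down its 2-map path: center (-1/18, 1/2), radius 1/45
tracing u4 down its 2-map path: center (-9/20, 0), radius 1/70
tracing u2 down its 2-map path: center (-1/2, -1/20), radius 1/60
tracing u1 down its 1-map path: center (1/2, 1/2), radius 1/9


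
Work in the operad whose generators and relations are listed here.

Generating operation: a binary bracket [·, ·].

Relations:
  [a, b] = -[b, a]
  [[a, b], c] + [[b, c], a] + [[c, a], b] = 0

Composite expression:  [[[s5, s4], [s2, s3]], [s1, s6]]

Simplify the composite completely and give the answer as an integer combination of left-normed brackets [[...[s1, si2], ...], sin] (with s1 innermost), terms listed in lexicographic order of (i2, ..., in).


Expand each bracket as ab - ba; the s1-initial words give the coefficients.
Composite bracket: [[[s5, s4], [s2, s3]], [s1, s6]]
Each bracket splits as ab - ba, giving 32 signed words (2^5 = 32).
Keep just the words that open with s1:
  the word s1s6s2s3s4s5 carries sign -1 and contributes -[[[[[s1, s6], s2], s3], s4], s5]
  the word s1s6s2s3s5s4 carries sign +1 and contributes +[[[[[s1, s6], s2], s3], s5], s4]
  the word s1s6s3s2s4s5 carries sign +1 and contributes +[[[[[s1, s6], s3], s2], s4], s5]
  the word s1s6s3s2s5s4 carries sign -1 and contributes -[[[[[s1, s6], s3], s2], s5], s4]
  the word s1s6s4s5s2s3 carries sign +1 and contributes +[[[[[s1, s6], s4], s5], s2], s3]
  the word s1s6s4s5s3s2 carries sign -1 and contributes -[[[[[s1, s6], s4], s5], s3], s2]
  the word s1s6s5s4s2s3 carries sign -1 and contributes -[[[[[s1, s6], s5], s4], s2], s3]
  the word s1s6s5s4s3s2 carries sign +1 and contributes +[[[[[s1, s6], s5], s4], s3], s2]

-[[[[[s1, s6], s2], s3], s4], s5] + [[[[[s1, s6], s2], s3], s5], s4] + [[[[[s1, s6], s3], s2], s4], s5] - [[[[[s1, s6], s3], s2], s5], s4] + [[[[[s1, s6], s4], s5], s2], s3] - [[[[[s1, s6], s4], s5], s3], s2] - [[[[[s1, s6], s5], s4], s2], s3] + [[[[[s1, s6], s5], s4], s3], s2]
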